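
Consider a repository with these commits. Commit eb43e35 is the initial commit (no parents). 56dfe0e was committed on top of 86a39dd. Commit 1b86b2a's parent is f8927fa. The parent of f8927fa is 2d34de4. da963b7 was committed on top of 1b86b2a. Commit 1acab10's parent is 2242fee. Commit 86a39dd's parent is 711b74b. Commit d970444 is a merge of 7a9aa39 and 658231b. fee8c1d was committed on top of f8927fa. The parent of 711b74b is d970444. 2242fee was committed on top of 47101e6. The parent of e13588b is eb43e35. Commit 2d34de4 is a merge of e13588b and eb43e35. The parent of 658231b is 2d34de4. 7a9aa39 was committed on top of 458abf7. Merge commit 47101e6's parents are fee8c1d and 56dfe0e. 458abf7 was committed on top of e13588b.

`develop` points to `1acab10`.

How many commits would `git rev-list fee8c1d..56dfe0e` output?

7

Reachable from 56dfe0e: {2d34de4, 458abf7, 56dfe0e, 658231b, 711b74b, 7a9aa39, 86a39dd, d970444, e13588b, eb43e35}.
Reachable from fee8c1d: {2d34de4, e13588b, eb43e35, f8927fa, fee8c1d}.
In 56dfe0e's history but not fee8c1d's: {458abf7, 56dfe0e, 658231b, 711b74b, 7a9aa39, 86a39dd, d970444} — 7 commits.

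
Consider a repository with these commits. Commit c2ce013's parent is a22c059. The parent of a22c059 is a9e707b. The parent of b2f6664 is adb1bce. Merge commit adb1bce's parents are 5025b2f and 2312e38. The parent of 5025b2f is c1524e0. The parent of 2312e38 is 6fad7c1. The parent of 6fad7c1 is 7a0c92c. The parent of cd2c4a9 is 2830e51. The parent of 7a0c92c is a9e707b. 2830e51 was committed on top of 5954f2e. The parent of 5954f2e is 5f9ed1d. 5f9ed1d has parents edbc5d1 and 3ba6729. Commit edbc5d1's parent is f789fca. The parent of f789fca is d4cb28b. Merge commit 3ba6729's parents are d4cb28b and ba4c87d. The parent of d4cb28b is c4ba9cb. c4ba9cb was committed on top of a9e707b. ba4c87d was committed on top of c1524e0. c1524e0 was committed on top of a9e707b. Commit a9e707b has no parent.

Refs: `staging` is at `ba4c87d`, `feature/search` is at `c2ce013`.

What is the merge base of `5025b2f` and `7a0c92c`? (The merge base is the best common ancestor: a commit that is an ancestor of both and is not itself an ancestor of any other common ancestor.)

a9e707b

Ancestors of 5025b2f: {5025b2f, a9e707b, c1524e0}.
Ancestors of 7a0c92c: {7a0c92c, a9e707b}.
Common ancestors: {a9e707b}.
The only common ancestor is a9e707b, so it is the merge base.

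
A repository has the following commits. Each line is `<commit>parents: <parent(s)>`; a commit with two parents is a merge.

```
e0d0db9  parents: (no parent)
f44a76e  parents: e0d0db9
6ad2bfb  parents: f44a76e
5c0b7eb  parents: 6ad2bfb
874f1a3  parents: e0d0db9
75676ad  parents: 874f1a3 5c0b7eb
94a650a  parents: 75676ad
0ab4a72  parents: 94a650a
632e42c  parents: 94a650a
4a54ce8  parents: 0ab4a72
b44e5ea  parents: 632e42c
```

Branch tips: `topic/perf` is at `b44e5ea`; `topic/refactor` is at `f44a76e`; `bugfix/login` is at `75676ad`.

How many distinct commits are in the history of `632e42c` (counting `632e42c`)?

Walking parent pointers from 632e42c: reachable set = {5c0b7eb, 632e42c, 6ad2bfb, 75676ad, 874f1a3, 94a650a, e0d0db9, f44a76e}.
That is 8 commits.

8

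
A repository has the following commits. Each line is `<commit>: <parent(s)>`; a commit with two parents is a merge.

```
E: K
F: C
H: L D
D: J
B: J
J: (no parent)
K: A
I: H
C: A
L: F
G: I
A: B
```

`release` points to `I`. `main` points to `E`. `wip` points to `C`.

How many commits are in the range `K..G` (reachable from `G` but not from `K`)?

Reachable from G: {A, B, C, D, F, G, H, I, J, L}.
Reachable from K: {A, B, J, K}.
In G's history but not K's: {C, D, F, G, H, I, L} — 7 commits.

7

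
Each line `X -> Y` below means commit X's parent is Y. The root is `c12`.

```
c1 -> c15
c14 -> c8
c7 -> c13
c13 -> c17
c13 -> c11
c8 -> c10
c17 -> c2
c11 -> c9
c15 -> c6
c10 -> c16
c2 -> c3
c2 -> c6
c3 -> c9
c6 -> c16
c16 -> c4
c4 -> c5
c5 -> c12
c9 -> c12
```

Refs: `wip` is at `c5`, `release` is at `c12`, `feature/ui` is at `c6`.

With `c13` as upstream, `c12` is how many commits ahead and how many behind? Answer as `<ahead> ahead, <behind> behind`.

Reachable from c12: {c12}.
Reachable from c13: {c11, c12, c13, c16, c17, c2, c3, c4, c5, c6, c9}.
Only in c12's history (ahead): {} — 0.
Only in c13's history (behind): {c11, c13, c16, c17, c2, c3, c4, c5, c6, c9} — 10.

0 ahead, 10 behind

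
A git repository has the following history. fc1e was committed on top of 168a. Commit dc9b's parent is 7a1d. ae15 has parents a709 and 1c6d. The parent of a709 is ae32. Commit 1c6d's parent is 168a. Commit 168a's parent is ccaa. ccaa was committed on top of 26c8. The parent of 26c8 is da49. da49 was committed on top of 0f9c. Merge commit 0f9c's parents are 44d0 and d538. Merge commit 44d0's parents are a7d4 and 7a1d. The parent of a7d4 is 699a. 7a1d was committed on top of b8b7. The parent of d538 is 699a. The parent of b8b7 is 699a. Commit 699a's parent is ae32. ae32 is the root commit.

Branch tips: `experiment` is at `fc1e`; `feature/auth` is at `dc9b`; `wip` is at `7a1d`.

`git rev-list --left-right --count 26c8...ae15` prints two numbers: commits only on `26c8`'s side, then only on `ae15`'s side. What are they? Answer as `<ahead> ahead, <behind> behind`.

Reachable from 26c8: {0f9c, 26c8, 44d0, 699a, 7a1d, a7d4, ae32, b8b7, d538, da49}.
Reachable from ae15: {0f9c, 168a, 1c6d, 26c8, 44d0, 699a, 7a1d, a709, a7d4, ae15, ae32, b8b7, ccaa, d538, da49}.
Only in 26c8's history (ahead): {} — 0.
Only in ae15's history (behind): {168a, 1c6d, a709, ae15, ccaa} — 5.

0 ahead, 5 behind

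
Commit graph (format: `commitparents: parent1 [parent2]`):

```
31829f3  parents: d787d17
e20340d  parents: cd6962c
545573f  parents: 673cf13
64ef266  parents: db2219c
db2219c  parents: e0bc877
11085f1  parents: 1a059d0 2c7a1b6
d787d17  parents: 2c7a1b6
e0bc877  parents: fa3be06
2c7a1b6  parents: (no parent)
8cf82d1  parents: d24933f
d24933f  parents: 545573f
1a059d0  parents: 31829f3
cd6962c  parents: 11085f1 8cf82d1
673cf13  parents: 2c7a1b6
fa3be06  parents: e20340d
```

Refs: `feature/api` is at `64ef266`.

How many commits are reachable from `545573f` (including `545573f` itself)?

3

Walking parent pointers from 545573f: reachable set = {2c7a1b6, 545573f, 673cf13}.
That is 3 commits.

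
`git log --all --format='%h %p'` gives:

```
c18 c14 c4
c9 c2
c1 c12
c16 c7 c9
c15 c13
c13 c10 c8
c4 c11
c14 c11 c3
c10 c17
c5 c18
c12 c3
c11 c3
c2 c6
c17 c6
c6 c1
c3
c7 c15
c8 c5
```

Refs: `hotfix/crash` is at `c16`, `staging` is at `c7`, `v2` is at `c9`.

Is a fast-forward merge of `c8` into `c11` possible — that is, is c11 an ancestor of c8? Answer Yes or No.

A fast-forward from c11 to c8 is possible iff c11 is an ancestor of c8.
Ancestors of c8: {c11, c14, c18, c3, c4, c5, c8}.
c11 is among them, so fast-forward is possible.

Yes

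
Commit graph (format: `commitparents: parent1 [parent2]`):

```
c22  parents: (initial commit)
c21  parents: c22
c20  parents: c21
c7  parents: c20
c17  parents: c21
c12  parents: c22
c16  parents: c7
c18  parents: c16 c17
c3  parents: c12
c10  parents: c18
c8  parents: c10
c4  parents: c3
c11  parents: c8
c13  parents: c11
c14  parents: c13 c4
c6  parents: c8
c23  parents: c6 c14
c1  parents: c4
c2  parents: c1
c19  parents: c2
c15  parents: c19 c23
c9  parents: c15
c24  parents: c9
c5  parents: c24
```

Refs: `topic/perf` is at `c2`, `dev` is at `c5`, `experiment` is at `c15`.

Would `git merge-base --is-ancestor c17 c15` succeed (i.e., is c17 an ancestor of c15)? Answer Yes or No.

Ancestors of c15 (commits reachable by following parents): {c1, c10, c11, c12, c13, c14, c15, c16, c17, c18, c19, c2, c20, c21, c22, c23, c3, c4, c6, c7, c8}.
c17 is in that set, so it is an ancestor of c15.

Yes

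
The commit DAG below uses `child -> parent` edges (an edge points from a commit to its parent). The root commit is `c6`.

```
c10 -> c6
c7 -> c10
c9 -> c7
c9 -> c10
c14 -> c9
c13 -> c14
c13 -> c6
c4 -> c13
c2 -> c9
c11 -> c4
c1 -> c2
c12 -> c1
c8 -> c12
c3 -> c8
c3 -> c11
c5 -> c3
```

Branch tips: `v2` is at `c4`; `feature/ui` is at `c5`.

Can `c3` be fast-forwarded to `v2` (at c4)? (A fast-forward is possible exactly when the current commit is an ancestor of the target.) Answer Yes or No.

No

A fast-forward from c3 to c4 is possible iff c3 is an ancestor of c4.
Ancestors of c4: {c10, c13, c14, c4, c6, c7, c9}.
c3 is not among them, so fast-forward is not possible.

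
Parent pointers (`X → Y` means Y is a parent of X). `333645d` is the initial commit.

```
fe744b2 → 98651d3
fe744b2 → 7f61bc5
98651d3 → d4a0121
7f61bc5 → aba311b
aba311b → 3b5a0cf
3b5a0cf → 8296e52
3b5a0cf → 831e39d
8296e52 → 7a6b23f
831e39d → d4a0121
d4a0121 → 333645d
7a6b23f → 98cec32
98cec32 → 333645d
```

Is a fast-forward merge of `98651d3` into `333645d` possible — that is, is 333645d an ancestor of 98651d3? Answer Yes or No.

A fast-forward from 333645d to 98651d3 is possible iff 333645d is an ancestor of 98651d3.
Ancestors of 98651d3: {333645d, 98651d3, d4a0121}.
333645d is among them, so fast-forward is possible.

Yes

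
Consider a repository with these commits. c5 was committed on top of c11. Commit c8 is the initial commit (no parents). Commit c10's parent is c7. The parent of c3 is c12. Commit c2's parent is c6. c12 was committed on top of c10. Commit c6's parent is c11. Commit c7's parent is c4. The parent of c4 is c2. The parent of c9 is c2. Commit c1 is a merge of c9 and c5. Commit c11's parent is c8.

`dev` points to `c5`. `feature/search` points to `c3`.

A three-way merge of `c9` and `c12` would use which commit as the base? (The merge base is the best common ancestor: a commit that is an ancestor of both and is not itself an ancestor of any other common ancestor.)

Ancestors of c9: {c11, c2, c6, c8, c9}.
Ancestors of c12: {c10, c11, c12, c2, c4, c6, c7, c8}.
Common ancestors: {c11, c2, c6, c8}.
Among these, c2 is not an ancestor of any other common ancestor — it is the merge base.

c2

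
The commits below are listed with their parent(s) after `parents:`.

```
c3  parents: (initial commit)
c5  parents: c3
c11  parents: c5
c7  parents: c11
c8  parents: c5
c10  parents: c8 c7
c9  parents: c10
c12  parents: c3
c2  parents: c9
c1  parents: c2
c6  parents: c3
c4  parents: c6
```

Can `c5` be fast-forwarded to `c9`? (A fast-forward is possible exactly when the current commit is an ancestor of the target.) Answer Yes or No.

A fast-forward from c5 to c9 is possible iff c5 is an ancestor of c9.
Ancestors of c9: {c10, c11, c3, c5, c7, c8, c9}.
c5 is among them, so fast-forward is possible.

Yes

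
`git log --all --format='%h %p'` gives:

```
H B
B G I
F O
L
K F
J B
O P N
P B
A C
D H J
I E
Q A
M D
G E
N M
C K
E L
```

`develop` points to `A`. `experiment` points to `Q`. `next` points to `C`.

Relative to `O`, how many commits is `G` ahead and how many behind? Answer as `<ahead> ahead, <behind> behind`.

Reachable from G: {E, G, L}.
Reachable from O: {B, D, E, G, H, I, J, L, M, N, O, P}.
Only in G's history (ahead): {} — 0.
Only in O's history (behind): {B, D, H, I, J, M, N, O, P} — 9.

0 ahead, 9 behind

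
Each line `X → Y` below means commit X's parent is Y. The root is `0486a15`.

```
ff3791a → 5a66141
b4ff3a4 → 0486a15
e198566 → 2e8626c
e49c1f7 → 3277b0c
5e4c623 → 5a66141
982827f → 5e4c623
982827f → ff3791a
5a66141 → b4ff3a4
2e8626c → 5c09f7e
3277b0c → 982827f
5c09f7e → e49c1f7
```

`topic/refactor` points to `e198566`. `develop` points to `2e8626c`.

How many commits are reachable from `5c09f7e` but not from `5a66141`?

6

Reachable from 5c09f7e: {0486a15, 3277b0c, 5a66141, 5c09f7e, 5e4c623, 982827f, b4ff3a4, e49c1f7, ff3791a}.
Reachable from 5a66141: {0486a15, 5a66141, b4ff3a4}.
In 5c09f7e's history but not 5a66141's: {3277b0c, 5c09f7e, 5e4c623, 982827f, e49c1f7, ff3791a} — 6 commits.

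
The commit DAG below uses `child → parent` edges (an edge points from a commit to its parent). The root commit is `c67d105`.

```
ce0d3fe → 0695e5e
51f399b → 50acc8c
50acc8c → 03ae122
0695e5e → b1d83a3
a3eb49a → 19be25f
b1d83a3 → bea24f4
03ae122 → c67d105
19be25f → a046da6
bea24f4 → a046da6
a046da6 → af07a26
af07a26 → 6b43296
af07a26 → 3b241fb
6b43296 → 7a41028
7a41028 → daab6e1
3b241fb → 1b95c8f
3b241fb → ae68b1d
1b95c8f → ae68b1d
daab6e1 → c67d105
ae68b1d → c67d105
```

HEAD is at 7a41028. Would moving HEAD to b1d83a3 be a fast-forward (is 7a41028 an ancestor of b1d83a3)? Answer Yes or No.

Yes

A fast-forward from 7a41028 to b1d83a3 is possible iff 7a41028 is an ancestor of b1d83a3.
Ancestors of b1d83a3: {1b95c8f, 3b241fb, 6b43296, 7a41028, a046da6, ae68b1d, af07a26, b1d83a3, bea24f4, c67d105, daab6e1}.
7a41028 is among them, so fast-forward is possible.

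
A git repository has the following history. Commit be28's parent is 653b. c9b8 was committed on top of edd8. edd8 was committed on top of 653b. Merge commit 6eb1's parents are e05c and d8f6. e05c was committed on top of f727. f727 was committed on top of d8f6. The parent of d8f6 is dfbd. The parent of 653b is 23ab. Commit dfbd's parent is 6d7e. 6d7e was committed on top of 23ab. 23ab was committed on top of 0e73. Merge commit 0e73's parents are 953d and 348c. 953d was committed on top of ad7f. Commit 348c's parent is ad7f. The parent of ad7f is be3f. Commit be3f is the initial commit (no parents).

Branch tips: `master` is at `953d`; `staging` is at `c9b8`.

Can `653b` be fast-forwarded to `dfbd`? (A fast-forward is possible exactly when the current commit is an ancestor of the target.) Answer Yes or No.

A fast-forward from 653b to dfbd is possible iff 653b is an ancestor of dfbd.
Ancestors of dfbd: {0e73, 23ab, 348c, 6d7e, 953d, ad7f, be3f, dfbd}.
653b is not among them, so fast-forward is not possible.

No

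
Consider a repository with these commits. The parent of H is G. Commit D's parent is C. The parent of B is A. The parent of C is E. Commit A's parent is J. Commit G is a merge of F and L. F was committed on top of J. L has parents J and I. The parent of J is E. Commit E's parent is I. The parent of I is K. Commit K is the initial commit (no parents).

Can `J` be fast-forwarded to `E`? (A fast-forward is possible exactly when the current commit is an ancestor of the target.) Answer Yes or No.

No

A fast-forward from J to E is possible iff J is an ancestor of E.
Ancestors of E: {E, I, K}.
J is not among them, so fast-forward is not possible.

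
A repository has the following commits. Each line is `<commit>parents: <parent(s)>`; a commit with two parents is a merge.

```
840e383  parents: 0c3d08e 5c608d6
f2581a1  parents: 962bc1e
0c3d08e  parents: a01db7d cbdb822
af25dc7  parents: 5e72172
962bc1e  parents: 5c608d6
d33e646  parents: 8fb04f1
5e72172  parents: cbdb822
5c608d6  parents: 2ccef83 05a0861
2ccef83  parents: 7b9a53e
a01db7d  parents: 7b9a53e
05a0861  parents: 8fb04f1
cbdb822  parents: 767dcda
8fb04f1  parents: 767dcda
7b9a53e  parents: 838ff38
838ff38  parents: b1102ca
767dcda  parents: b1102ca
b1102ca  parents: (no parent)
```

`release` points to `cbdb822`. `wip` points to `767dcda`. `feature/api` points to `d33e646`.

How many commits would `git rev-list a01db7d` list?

4

Walking parent pointers from a01db7d: reachable set = {7b9a53e, 838ff38, a01db7d, b1102ca}.
That is 4 commits.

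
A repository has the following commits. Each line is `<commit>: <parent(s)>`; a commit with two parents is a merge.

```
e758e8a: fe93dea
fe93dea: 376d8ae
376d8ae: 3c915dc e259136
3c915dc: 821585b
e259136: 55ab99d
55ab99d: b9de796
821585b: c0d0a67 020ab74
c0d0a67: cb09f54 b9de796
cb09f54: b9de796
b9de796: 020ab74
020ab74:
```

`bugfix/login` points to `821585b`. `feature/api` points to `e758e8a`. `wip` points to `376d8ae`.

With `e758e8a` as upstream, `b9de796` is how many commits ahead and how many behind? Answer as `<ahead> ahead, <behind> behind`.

0 ahead, 9 behind

Reachable from b9de796: {020ab74, b9de796}.
Reachable from e758e8a: {020ab74, 376d8ae, 3c915dc, 55ab99d, 821585b, b9de796, c0d0a67, cb09f54, e259136, e758e8a, fe93dea}.
Only in b9de796's history (ahead): {} — 0.
Only in e758e8a's history (behind): {376d8ae, 3c915dc, 55ab99d, 821585b, c0d0a67, cb09f54, e259136, e758e8a, fe93dea} — 9.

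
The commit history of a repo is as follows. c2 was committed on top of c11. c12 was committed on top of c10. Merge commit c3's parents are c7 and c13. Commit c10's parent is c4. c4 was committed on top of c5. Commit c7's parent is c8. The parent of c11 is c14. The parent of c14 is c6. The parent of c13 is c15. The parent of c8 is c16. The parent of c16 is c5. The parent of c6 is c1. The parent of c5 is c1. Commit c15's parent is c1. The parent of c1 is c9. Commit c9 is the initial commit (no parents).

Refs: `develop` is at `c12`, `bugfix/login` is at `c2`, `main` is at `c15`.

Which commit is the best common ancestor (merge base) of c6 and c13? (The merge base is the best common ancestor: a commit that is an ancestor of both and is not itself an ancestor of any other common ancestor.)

c1

Ancestors of c6: {c1, c6, c9}.
Ancestors of c13: {c1, c13, c15, c9}.
Common ancestors: {c1, c9}.
Among these, c1 is not an ancestor of any other common ancestor — it is the merge base.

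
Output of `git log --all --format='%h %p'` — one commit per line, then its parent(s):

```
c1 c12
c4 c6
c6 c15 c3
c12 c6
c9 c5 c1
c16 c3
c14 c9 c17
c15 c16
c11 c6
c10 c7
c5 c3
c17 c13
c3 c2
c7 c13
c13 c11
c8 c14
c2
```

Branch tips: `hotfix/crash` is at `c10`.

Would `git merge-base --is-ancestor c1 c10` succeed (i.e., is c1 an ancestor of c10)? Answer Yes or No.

No

Ancestors of c10: {c10, c11, c13, c15, c16, c2, c3, c6, c7}.
c1 is not in that set, so it is not an ancestor of c10.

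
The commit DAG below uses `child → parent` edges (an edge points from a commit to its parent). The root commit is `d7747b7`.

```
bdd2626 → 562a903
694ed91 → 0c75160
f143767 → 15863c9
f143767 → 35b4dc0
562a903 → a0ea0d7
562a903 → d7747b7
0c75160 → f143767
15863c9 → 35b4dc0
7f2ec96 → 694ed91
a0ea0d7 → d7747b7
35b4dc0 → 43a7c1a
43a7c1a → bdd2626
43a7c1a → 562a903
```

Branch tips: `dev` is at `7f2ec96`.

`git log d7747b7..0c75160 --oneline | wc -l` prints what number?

8

Reachable from 0c75160: {0c75160, 15863c9, 35b4dc0, 43a7c1a, 562a903, a0ea0d7, bdd2626, d7747b7, f143767}.
Reachable from d7747b7: {d7747b7}.
In 0c75160's history but not d7747b7's: {0c75160, 15863c9, 35b4dc0, 43a7c1a, 562a903, a0ea0d7, bdd2626, f143767} — 8 commits.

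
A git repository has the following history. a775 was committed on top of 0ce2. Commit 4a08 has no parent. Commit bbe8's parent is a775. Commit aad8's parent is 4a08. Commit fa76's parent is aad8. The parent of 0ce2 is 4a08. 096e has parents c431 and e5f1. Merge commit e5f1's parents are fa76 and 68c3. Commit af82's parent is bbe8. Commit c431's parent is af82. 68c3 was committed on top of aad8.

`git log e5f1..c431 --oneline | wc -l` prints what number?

Reachable from c431: {0ce2, 4a08, a775, af82, bbe8, c431}.
Reachable from e5f1: {4a08, 68c3, aad8, e5f1, fa76}.
In c431's history but not e5f1's: {0ce2, a775, af82, bbe8, c431} — 5 commits.

5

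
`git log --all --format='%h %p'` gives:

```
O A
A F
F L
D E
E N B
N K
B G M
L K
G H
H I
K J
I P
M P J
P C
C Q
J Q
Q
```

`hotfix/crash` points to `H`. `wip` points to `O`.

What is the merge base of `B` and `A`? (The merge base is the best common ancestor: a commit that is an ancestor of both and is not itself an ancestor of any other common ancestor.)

J

Ancestors of B: {B, C, G, H, I, J, M, P, Q}.
Ancestors of A: {A, F, J, K, L, Q}.
Common ancestors: {J, Q}.
Among these, J is not an ancestor of any other common ancestor — it is the merge base.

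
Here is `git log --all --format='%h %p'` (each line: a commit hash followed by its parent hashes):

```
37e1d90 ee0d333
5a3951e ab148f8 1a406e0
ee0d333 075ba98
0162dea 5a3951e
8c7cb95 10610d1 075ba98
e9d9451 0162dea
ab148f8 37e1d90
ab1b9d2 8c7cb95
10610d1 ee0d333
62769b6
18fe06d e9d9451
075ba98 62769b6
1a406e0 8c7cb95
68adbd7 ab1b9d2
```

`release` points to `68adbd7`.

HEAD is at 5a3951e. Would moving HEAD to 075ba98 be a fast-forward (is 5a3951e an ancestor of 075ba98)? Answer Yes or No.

A fast-forward from 5a3951e to 075ba98 is possible iff 5a3951e is an ancestor of 075ba98.
Ancestors of 075ba98: {075ba98, 62769b6}.
5a3951e is not among them, so fast-forward is not possible.

No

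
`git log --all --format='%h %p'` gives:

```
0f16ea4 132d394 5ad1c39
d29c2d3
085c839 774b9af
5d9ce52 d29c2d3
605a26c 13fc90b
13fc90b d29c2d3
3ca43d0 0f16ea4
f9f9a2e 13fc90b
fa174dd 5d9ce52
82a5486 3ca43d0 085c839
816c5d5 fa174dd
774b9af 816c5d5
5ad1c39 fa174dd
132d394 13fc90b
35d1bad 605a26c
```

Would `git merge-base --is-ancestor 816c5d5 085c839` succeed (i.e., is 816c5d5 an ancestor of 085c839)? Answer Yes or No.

Ancestors of 085c839 (commits reachable by following parents): {085c839, 5d9ce52, 774b9af, 816c5d5, d29c2d3, fa174dd}.
816c5d5 is in that set, so it is an ancestor of 085c839.

Yes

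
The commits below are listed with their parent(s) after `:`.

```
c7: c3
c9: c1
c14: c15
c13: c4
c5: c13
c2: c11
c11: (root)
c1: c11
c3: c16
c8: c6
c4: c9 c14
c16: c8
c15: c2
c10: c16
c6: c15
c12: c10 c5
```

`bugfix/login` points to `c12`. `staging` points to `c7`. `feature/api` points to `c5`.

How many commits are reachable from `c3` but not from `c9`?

6

Reachable from c3: {c11, c15, c16, c2, c3, c6, c8}.
Reachable from c9: {c1, c11, c9}.
In c3's history but not c9's: {c15, c16, c2, c3, c6, c8} — 6 commits.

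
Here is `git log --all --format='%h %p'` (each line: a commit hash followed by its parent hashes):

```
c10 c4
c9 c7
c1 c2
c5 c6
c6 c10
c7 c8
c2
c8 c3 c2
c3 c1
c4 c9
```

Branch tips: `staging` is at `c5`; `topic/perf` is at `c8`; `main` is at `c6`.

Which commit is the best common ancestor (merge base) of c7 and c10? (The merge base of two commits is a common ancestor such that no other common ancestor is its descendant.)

Ancestors of c7: {c1, c2, c3, c7, c8}.
Ancestors of c10: {c1, c10, c2, c3, c4, c7, c8, c9}.
Common ancestors: {c1, c2, c3, c7, c8}.
Among these, c7 is not an ancestor of any other common ancestor — it is the merge base.

c7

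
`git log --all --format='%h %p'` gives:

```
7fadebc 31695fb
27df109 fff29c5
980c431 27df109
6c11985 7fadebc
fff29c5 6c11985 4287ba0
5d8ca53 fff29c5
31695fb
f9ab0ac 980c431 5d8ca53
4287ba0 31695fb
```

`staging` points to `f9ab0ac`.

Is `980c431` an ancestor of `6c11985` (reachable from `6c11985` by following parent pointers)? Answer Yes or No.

No

Ancestors of 6c11985: {31695fb, 6c11985, 7fadebc}.
980c431 is not in that set, so it is not an ancestor of 6c11985.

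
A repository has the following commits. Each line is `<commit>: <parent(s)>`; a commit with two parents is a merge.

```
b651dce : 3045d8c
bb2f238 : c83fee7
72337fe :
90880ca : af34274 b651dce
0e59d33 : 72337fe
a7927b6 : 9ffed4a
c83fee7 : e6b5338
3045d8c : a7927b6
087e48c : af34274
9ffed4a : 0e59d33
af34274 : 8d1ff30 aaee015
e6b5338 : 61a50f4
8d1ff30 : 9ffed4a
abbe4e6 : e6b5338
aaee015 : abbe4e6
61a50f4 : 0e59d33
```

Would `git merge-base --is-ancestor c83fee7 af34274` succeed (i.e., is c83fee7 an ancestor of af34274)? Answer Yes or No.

Ancestors of af34274: {0e59d33, 61a50f4, 72337fe, 8d1ff30, 9ffed4a, aaee015, abbe4e6, af34274, e6b5338}.
c83fee7 is not in that set, so it is not an ancestor of af34274.

No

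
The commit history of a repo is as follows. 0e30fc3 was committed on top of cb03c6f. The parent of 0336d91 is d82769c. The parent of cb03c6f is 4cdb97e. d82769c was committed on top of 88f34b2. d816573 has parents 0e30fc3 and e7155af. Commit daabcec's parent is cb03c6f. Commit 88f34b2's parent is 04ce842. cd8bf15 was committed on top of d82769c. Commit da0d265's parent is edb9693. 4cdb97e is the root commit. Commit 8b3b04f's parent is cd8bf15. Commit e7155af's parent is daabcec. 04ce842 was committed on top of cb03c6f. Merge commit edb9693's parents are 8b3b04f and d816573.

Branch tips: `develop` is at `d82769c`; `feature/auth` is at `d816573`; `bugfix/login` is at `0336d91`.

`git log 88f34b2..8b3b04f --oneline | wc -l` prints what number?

3

Reachable from 8b3b04f: {04ce842, 4cdb97e, 88f34b2, 8b3b04f, cb03c6f, cd8bf15, d82769c}.
Reachable from 88f34b2: {04ce842, 4cdb97e, 88f34b2, cb03c6f}.
In 8b3b04f's history but not 88f34b2's: {8b3b04f, cd8bf15, d82769c} — 3 commits.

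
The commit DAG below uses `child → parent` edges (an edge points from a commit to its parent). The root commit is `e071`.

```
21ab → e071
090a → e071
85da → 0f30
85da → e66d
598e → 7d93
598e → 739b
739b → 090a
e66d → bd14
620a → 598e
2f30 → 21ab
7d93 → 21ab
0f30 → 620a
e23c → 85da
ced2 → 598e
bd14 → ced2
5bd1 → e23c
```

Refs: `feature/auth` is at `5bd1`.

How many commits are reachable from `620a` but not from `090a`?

Reachable from 620a: {090a, 21ab, 598e, 620a, 739b, 7d93, e071}.
Reachable from 090a: {090a, e071}.
In 620a's history but not 090a's: {21ab, 598e, 620a, 739b, 7d93} — 5 commits.

5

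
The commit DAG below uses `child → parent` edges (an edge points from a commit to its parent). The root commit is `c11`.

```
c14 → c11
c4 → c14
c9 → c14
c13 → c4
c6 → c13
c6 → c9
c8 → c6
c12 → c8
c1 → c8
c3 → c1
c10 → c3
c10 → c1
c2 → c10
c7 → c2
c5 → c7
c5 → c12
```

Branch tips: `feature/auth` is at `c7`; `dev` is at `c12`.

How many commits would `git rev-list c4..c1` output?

5

Reachable from c1: {c1, c11, c13, c14, c4, c6, c8, c9}.
Reachable from c4: {c11, c14, c4}.
In c1's history but not c4's: {c1, c13, c6, c8, c9} — 5 commits.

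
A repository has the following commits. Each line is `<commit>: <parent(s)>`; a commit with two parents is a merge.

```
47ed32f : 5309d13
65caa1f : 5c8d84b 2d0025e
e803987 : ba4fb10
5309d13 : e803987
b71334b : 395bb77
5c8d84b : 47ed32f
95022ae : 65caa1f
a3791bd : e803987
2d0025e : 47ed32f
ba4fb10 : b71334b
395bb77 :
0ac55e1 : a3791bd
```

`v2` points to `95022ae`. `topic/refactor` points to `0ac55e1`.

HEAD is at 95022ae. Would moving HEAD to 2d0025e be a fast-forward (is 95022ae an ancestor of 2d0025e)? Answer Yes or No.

A fast-forward from 95022ae to 2d0025e is possible iff 95022ae is an ancestor of 2d0025e.
Ancestors of 2d0025e: {2d0025e, 395bb77, 47ed32f, 5309d13, b71334b, ba4fb10, e803987}.
95022ae is not among them, so fast-forward is not possible.

No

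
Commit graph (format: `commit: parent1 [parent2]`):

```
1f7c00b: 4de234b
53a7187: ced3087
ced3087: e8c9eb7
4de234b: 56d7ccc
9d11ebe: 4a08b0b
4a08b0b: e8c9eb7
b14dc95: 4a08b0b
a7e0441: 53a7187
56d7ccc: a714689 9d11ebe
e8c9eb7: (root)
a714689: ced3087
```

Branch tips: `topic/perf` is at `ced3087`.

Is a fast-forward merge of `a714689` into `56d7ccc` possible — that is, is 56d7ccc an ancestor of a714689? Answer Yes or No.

No

A fast-forward from 56d7ccc to a714689 is possible iff 56d7ccc is an ancestor of a714689.
Ancestors of a714689: {a714689, ced3087, e8c9eb7}.
56d7ccc is not among them, so fast-forward is not possible.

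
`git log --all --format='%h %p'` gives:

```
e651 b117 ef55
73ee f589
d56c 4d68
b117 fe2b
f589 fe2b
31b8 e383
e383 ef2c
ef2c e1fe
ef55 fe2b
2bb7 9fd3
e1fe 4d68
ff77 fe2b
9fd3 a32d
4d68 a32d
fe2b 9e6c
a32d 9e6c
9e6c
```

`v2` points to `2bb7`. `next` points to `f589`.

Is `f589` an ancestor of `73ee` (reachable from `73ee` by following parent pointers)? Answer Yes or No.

Ancestors of 73ee (commits reachable by following parents): {73ee, 9e6c, f589, fe2b}.
f589 is in that set, so it is an ancestor of 73ee.

Yes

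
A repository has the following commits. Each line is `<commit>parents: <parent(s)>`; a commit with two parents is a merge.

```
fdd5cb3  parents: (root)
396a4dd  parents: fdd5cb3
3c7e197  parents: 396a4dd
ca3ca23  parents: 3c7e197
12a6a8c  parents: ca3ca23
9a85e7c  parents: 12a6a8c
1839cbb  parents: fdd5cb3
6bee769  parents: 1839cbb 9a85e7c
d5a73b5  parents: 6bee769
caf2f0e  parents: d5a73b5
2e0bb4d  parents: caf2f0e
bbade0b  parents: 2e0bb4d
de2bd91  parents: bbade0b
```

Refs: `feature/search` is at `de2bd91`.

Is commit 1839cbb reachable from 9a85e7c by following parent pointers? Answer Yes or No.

Ancestors of 9a85e7c: {12a6a8c, 396a4dd, 3c7e197, 9a85e7c, ca3ca23, fdd5cb3}.
1839cbb is not in that set, so it is not an ancestor of 9a85e7c.

No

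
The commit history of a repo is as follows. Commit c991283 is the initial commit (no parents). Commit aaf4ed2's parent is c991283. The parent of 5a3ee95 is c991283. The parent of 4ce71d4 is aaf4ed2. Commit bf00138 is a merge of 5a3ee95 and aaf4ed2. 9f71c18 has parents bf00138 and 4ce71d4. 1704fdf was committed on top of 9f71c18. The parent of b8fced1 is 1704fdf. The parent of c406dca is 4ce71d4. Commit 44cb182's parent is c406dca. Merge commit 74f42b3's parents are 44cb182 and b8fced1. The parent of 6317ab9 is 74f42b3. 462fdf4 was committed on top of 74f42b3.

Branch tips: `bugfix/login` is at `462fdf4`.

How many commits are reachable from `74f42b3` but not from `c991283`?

10

Reachable from 74f42b3: {1704fdf, 44cb182, 4ce71d4, 5a3ee95, 74f42b3, 9f71c18, aaf4ed2, b8fced1, bf00138, c406dca, c991283}.
Reachable from c991283: {c991283}.
In 74f42b3's history but not c991283's: {1704fdf, 44cb182, 4ce71d4, 5a3ee95, 74f42b3, 9f71c18, aaf4ed2, b8fced1, bf00138, c406dca} — 10 commits.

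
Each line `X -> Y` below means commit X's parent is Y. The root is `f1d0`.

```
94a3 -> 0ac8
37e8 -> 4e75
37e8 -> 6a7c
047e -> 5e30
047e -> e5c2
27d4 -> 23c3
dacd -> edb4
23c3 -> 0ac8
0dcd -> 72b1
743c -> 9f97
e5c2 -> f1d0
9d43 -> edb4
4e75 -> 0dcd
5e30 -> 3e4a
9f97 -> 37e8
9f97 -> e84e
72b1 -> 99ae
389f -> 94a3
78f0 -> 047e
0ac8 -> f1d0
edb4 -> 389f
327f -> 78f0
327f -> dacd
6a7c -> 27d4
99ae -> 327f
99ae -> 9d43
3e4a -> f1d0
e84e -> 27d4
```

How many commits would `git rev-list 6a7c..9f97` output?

Reachable from 9f97: {047e, 0ac8, 0dcd, 23c3, 27d4, 327f, 37e8, 389f, 3e4a, 4e75, 5e30, 6a7c, 72b1, 78f0, 94a3, 99ae, 9d43, 9f97, dacd, e5c2, e84e, edb4, f1d0}.
Reachable from 6a7c: {0ac8, 23c3, 27d4, 6a7c, f1d0}.
In 9f97's history but not 6a7c's: {047e, 0dcd, 327f, 37e8, 389f, 3e4a, 4e75, 5e30, 72b1, 78f0, 94a3, 99ae, 9d43, 9f97, dacd, e5c2, e84e, edb4} — 18 commits.

18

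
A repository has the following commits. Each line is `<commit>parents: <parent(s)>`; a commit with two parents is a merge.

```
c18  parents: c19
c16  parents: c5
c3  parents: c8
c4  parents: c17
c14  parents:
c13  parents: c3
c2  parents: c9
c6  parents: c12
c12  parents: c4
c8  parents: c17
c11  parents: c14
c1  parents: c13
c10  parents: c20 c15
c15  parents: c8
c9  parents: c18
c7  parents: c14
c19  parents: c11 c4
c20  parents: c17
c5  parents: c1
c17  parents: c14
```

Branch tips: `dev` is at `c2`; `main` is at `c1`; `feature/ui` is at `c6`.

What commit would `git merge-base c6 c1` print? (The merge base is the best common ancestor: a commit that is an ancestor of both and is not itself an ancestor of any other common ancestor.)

Ancestors of c6: {c12, c14, c17, c4, c6}.
Ancestors of c1: {c1, c13, c14, c17, c3, c8}.
Common ancestors: {c14, c17}.
Among these, c17 is not an ancestor of any other common ancestor — it is the merge base.

c17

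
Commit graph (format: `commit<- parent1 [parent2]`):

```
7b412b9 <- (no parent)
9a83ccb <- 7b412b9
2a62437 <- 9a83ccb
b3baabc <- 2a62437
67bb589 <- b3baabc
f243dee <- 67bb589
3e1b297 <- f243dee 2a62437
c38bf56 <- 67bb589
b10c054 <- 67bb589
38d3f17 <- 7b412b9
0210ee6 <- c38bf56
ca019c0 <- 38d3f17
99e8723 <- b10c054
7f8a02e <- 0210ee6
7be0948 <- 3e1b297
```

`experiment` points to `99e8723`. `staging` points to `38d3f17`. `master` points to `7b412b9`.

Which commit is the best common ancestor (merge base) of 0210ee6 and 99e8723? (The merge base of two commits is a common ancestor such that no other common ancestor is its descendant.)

Ancestors of 0210ee6: {0210ee6, 2a62437, 67bb589, 7b412b9, 9a83ccb, b3baabc, c38bf56}.
Ancestors of 99e8723: {2a62437, 67bb589, 7b412b9, 99e8723, 9a83ccb, b10c054, b3baabc}.
Common ancestors: {2a62437, 67bb589, 7b412b9, 9a83ccb, b3baabc}.
Among these, 67bb589 is not an ancestor of any other common ancestor — it is the merge base.

67bb589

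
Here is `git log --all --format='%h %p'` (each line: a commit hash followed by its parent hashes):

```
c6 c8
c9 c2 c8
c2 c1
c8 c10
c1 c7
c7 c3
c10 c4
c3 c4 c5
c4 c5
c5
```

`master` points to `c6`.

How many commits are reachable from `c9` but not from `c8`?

Reachable from c9: {c1, c10, c2, c3, c4, c5, c7, c8, c9}.
Reachable from c8: {c10, c4, c5, c8}.
In c9's history but not c8's: {c1, c2, c3, c7, c9} — 5 commits.

5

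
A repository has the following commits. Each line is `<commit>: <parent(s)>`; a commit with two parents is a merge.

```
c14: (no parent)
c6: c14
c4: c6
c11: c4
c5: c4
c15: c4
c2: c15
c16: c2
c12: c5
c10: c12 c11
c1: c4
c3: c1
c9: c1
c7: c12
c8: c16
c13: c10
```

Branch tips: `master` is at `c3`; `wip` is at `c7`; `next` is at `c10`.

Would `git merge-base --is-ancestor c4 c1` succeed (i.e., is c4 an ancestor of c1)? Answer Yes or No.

Yes

Ancestors of c1 (commits reachable by following parents): {c1, c14, c4, c6}.
c4 is in that set, so it is an ancestor of c1.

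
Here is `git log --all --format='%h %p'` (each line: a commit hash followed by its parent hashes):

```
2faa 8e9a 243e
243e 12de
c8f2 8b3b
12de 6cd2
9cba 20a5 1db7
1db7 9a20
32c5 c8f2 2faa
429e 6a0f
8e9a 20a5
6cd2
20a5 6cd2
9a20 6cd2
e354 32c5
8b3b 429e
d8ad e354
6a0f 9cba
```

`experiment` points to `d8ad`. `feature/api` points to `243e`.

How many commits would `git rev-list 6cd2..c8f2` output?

8

Reachable from c8f2: {1db7, 20a5, 429e, 6a0f, 6cd2, 8b3b, 9a20, 9cba, c8f2}.
Reachable from 6cd2: {6cd2}.
In c8f2's history but not 6cd2's: {1db7, 20a5, 429e, 6a0f, 8b3b, 9a20, 9cba, c8f2} — 8 commits.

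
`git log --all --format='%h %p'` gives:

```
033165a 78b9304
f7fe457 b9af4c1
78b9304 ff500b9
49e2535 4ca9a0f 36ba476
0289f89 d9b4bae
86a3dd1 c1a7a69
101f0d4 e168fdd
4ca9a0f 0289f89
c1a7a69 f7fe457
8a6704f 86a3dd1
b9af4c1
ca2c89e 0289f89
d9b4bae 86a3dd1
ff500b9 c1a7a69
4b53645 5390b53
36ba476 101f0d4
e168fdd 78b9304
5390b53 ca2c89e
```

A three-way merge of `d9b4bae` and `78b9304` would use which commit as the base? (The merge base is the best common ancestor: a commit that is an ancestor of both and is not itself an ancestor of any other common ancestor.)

c1a7a69

Ancestors of d9b4bae: {86a3dd1, b9af4c1, c1a7a69, d9b4bae, f7fe457}.
Ancestors of 78b9304: {78b9304, b9af4c1, c1a7a69, f7fe457, ff500b9}.
Common ancestors: {b9af4c1, c1a7a69, f7fe457}.
Among these, c1a7a69 is not an ancestor of any other common ancestor — it is the merge base.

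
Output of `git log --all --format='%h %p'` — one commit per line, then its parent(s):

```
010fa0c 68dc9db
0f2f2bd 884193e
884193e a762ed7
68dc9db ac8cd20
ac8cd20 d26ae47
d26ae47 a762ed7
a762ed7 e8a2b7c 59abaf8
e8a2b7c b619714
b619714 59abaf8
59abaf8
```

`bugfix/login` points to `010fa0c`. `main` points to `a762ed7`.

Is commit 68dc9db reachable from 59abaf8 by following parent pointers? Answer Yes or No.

No

Ancestors of 59abaf8: {59abaf8}.
68dc9db is not in that set, so it is not an ancestor of 59abaf8.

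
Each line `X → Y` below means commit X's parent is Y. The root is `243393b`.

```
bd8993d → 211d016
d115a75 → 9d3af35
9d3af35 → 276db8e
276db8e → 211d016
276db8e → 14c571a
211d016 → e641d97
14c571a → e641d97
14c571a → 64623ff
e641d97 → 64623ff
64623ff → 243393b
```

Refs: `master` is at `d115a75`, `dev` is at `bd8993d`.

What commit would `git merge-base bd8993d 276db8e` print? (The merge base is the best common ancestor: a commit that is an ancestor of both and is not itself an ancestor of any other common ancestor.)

211d016

Ancestors of bd8993d: {211d016, 243393b, 64623ff, bd8993d, e641d97}.
Ancestors of 276db8e: {14c571a, 211d016, 243393b, 276db8e, 64623ff, e641d97}.
Common ancestors: {211d016, 243393b, 64623ff, e641d97}.
Among these, 211d016 is not an ancestor of any other common ancestor — it is the merge base.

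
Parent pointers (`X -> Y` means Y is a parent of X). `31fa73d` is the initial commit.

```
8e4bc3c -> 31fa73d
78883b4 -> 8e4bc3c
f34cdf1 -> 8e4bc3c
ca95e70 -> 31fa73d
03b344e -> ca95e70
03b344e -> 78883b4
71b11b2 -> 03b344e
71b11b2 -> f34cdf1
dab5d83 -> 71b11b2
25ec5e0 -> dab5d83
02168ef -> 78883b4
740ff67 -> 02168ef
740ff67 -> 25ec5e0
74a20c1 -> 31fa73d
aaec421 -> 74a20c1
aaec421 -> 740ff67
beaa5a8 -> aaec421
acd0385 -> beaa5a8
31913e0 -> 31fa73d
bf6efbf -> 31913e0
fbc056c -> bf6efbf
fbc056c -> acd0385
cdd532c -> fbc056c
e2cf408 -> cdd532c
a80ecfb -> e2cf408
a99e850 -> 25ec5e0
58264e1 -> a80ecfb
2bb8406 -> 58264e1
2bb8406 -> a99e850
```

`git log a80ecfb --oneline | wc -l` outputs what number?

21

Walking parent pointers from a80ecfb: reachable set = {02168ef, 03b344e, 25ec5e0, 31913e0, 31fa73d, 71b11b2, 740ff67, 74a20c1, 78883b4, 8e4bc3c, a80ecfb, aaec421, acd0385, beaa5a8, bf6efbf, ca95e70, cdd532c, dab5d83, e2cf408, f34cdf1, fbc056c}.
That is 21 commits.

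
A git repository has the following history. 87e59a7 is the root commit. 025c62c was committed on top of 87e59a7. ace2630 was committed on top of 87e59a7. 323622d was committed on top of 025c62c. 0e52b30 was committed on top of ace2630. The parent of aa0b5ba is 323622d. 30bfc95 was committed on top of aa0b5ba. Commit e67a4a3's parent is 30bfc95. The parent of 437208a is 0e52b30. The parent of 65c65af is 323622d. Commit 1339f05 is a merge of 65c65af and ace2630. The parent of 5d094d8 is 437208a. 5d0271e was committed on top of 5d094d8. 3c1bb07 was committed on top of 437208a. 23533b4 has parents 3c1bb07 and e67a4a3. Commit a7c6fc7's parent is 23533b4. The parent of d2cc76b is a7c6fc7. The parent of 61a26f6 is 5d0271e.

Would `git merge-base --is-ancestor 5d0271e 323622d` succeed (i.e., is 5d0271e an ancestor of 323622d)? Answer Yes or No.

Ancestors of 323622d: {025c62c, 323622d, 87e59a7}.
5d0271e is not in that set, so it is not an ancestor of 323622d.

No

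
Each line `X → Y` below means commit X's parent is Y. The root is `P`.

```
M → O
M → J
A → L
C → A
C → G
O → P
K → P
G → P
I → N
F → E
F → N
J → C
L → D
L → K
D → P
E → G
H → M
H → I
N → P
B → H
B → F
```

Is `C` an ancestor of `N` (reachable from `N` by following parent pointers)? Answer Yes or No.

No

Ancestors of N: {N, P}.
C is not in that set, so it is not an ancestor of N.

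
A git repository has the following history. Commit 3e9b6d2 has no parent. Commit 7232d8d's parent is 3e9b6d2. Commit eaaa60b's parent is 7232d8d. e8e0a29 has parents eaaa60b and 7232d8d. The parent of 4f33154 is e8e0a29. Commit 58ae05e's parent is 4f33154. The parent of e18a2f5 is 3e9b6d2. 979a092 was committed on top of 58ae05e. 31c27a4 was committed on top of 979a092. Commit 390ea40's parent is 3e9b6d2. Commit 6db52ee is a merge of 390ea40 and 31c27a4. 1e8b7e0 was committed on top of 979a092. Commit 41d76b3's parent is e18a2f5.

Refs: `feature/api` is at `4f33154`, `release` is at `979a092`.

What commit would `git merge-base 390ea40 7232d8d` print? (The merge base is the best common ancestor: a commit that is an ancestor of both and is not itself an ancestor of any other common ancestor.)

Ancestors of 390ea40: {390ea40, 3e9b6d2}.
Ancestors of 7232d8d: {3e9b6d2, 7232d8d}.
Common ancestors: {3e9b6d2}.
The only common ancestor is 3e9b6d2, so it is the merge base.

3e9b6d2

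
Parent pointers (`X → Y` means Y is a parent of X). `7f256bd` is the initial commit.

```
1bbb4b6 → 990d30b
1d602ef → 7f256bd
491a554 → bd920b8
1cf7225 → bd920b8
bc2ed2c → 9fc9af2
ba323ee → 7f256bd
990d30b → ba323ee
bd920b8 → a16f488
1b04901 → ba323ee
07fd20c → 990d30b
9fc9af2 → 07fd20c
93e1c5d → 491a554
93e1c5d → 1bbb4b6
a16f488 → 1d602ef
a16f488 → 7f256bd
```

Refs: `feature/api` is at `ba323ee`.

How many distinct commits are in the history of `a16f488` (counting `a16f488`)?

3

Walking parent pointers from a16f488: reachable set = {1d602ef, 7f256bd, a16f488}.
That is 3 commits.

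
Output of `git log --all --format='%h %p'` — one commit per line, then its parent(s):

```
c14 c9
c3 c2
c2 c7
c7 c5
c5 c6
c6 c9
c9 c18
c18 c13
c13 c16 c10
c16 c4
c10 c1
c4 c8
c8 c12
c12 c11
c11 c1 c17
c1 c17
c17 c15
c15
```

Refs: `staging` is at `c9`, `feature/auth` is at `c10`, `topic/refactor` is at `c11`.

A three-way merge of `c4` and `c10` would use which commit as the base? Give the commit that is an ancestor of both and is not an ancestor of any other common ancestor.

c1

Ancestors of c4: {c1, c11, c12, c15, c17, c4, c8}.
Ancestors of c10: {c1, c10, c15, c17}.
Common ancestors: {c1, c15, c17}.
Among these, c1 is not an ancestor of any other common ancestor — it is the merge base.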